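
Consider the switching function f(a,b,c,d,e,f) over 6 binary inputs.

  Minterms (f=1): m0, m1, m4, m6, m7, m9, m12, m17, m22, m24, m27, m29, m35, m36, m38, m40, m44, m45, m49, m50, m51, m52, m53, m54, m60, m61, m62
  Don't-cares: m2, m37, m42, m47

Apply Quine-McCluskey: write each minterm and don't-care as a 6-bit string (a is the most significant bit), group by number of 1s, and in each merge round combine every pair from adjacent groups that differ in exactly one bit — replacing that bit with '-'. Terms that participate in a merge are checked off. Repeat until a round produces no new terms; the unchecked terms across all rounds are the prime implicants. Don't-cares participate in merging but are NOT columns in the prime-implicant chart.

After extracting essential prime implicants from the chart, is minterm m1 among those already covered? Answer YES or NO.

[col 0] 000000*, 000001*, 000010*, 000100*, 000110*, 000111*, 001001*, 001100*, 010001*, 010110*, 011000, 011011, 011101*, 100011*, 100100*, 100101*, 100110*, 101000*, 101010*, 101100*, 101101*, 101111*, 110001*, 110010*, 110011*, 110100*, 110101*, 110110*, 111100*, 111101*, 111110*
[col 1] -00100*, -00110*, -01100*, -10001, -10110*, -11101, 0-0001, 0-0110*, 00-001, 00-100*, 000-00*, 000-10*, 0000-0*, 00000-, 0001-0*, 00011-, 1-0011, 1-0100*, 1-0101*, 1-0110*, 1-1100*, 1-1101*, 10-100*, 10-101*, 1001-0*, 10010-*, 101-00, 1010-0, 1011-1, 10110-*, 11-100*, 11-101*, 11-110*, 110-01, 110-10, 1100-1, 11001-, 1101-0*, 11010-*, 1111-0*, 11110-*
[col 2] --0110, -0-100, -001-0, 000--0, 1--100*, 1--101*, 1-01-0, 1-010-*, 1-110-*, 10-10-*, 11-1-0, 11-10-*
[col 3] 1--10-
Prime implicants: --0110, -0-100, -001-0, -10001, -11101, 0-0001, 00-001, 000--0, 00000-, 00011-, 011000, 011011, 1--10-, 1-0011, 1-01-0, 101-00, 1010-0, 1011-1, 11-1-0, 110-01, 110-10, 1100-1, 11001-
PI chart (minterm → PIs covering it):
  0 | 000--0,00000-
  1 | 0-0001,00-001,00000-
  4 | -0-100,-001-0,000--0
  6 | --0110,-001-0,000--0,00011-
  7 | 00011-  (sole → essential)
  9 | 00-001  (sole → essential)
  12 | -0-100  (sole → essential)
  17 | -10001,0-0001
  22 | --0110  (sole → essential)
  24 | 011000  (sole → essential)
  27 | 011011  (sole → essential)
  29 | -11101  (sole → essential)
  35 | 1-0011  (sole → essential)
  36 | -0-100,-001-0,1--10-,1-01-0
  38 | --0110,-001-0,1-01-0
  40 | 101-00,1010-0
  44 | -0-100,1--10-,101-00
  45 | 1--10-,1011-1
  49 | -10001,110-01,1100-1
  50 | 110-10,11001-
  51 | 1-0011,1100-1,11001-
  52 | 1--10-,1-01-0,11-1-0
  53 | 1--10-,110-01
  54 | --0110,1-01-0,11-1-0,110-10
  60 | 1--10-,11-1-0
  61 | -11101,1--10-
  62 | 11-1-0  (sole → essential)
Essential prime implicants: --0110, -0-100, -11101, 00-001, 00011-, 011000, 011011, 1-0011, 11-1-0

YES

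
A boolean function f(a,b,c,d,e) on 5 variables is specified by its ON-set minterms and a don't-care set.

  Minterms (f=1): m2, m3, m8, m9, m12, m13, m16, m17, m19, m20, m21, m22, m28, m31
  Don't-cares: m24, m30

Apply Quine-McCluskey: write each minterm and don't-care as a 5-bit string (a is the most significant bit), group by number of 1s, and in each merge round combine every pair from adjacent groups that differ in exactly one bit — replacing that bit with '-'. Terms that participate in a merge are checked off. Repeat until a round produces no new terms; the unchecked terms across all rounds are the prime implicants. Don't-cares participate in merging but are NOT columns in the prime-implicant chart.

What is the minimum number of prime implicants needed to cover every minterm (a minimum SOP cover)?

[col 0] 00010*, 00011*, 01000*, 01001*, 01100*, 01101*, 10000*, 10001*, 10011*, 10100*, 10101*, 10110*, 11000*, 11100*, 11110*, 11111*
[col 1] -0011, -1000*, -1100*, 0001-, 01-00*, 01-01*, 0100-*, 0110-*, 1-000*, 1-100*, 1-110*, 10-00*, 10-01*, 100-1, 1000-*, 101-0*, 1010-*, 11-00*, 111-0*, 1111-
[col 2] -1-00, 01-0-, 1--00, 1-1-0, 10-0-
Prime implicants: -0011, -1-00, 0001-, 01-0-, 1--00, 1-1-0, 10-0-, 100-1, 1111-
PI chart (minterm → PIs covering it):
  2 | 0001-  (sole → essential)
  3 | -0011,0001-
  8 | -1-00,01-0-
  9 | 01-0-  (sole → essential)
  12 | -1-00,01-0-
  13 | 01-0-  (sole → essential)
  16 | 1--00,10-0-
  17 | 10-0-,100-1
  19 | -0011,100-1
  20 | 1--00,1-1-0,10-0-
  21 | 10-0-  (sole → essential)
  22 | 1-1-0  (sole → essential)
  28 | -1-00,1--00,1-1-0
  31 | 1111-  (sole → essential)
Essential prime implicants: 0001-, 01-0-, 1-1-0, 10-0-, 1111-
Petrick residual → -0011
Minimum SOP uses 6 PIs: b'c'de + a'b'c'd + a'bd' + ace' + ab'd' + abcd

6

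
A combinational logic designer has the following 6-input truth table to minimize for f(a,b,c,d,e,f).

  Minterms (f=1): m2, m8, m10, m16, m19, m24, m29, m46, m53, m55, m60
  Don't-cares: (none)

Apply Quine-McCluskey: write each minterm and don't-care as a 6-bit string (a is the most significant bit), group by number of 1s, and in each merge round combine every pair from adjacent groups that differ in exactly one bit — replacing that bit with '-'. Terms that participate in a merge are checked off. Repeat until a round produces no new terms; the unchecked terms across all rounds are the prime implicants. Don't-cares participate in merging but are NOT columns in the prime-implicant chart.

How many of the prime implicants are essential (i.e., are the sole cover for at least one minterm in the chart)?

7

[col 0] 000010*, 001000*, 001010*, 010000*, 010011, 011000*, 011101, 101110, 110101*, 110111*, 111100
[col 1] 0-1000, 00-010, 0010-0, 01-000, 1101-1
Prime implicants: 0-1000, 00-010, 0010-0, 01-000, 010011, 011101, 101110, 1101-1, 111100
PI chart (minterm → PIs covering it):
  2 | 00-010  (sole → essential)
  8 | 0-1000,0010-0
  10 | 00-010,0010-0
  16 | 01-000  (sole → essential)
  19 | 010011  (sole → essential)
  24 | 0-1000,01-000
  29 | 011101  (sole → essential)
  46 | 101110  (sole → essential)
  53 | 1101-1  (sole → essential)
  55 | 1101-1  (sole → essential)
  60 | 111100  (sole → essential)
Essential prime implicants: 00-010, 01-000, 010011, 011101, 101110, 1101-1, 111100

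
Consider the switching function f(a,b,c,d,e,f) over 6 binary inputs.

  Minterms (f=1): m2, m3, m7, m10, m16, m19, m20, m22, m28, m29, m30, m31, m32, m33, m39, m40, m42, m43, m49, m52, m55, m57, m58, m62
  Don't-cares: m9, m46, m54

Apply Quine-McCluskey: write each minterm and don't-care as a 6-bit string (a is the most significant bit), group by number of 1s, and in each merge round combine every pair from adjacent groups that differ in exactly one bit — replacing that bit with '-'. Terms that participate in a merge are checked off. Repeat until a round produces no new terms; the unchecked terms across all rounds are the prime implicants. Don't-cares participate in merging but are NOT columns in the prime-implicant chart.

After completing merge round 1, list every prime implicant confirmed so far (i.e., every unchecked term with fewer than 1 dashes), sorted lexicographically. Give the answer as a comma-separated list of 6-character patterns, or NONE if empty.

001001

size-2^0 implicants → 000010(✓)  000011(✓)  000111(✓)  001001  001010(✓)  010000(✓)  010011(✓)  010100(✓)  010110(✓)  011100(✓)  011101(✓)  011110(✓)  011111(✓)  100000(✓)  100001(✓)  100111(✓)  101000(✓)  101010(✓)  101011(✓)  101110(✓)  110001(✓)  110100(✓)  110110(✓)  110111(✓)  111001(✓)  111010(✓)  111110(✓)
size-2^1 implicants → -00111  -01010  -10100(✓)  -10110(✓)  -11110(✓)  0-0011  00-010  000-11  00001-  01-100(✓)  01-110(✓)  010-00  0101-0(✓)  0111-0(✓)  0111-1(✓)  01110-(✓)  01111-(✓)  1-0001  1-0111  1-1010(✓)  1-1110(✓)  10-000  10000-  101-10(✓)  1010-0  10101-  11-001  11-110(✓)  1101-0(✓)  11011-  111-10(✓)
size-2^2 implicants → -1-110  -101-0  01-1-0  0111--  1-1-10
Unchecked terms (primes): -00111, -01010, -1-110, -101-0, 0-0011, 00-010, 000-11, 00001-, 001001, 01-1-0, 010-00, 0111--, 1-0001, 1-0111, 1-1-10, 10-000, 10000-, 1010-0, 10101-, 11-001, 11011-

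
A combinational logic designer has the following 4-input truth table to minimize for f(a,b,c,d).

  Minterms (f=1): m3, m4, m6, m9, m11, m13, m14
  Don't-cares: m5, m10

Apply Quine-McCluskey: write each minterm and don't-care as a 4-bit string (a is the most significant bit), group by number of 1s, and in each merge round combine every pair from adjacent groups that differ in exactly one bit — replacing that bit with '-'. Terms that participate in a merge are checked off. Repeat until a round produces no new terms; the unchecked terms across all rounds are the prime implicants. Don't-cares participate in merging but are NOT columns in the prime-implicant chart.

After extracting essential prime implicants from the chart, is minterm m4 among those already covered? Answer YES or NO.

[col 0] 0011*, 0100*, 0101*, 0110*, 1001*, 1010*, 1011*, 1101*, 1110*
[col 1] -011, -101, -110, 01-0, 010-, 1-01, 1-10, 10-1, 101-
Prime implicants: -011, -101, -110, 01-0, 010-, 1-01, 1-10, 10-1, 101-
PI chart (minterm → PIs covering it):
  3 | -011  (sole → essential)
  4 | 01-0,010-
  6 | -110,01-0
  9 | 1-01,10-1
  11 | -011,10-1,101-
  13 | -101,1-01
  14 | -110,1-10
Essential prime implicants: -011

NO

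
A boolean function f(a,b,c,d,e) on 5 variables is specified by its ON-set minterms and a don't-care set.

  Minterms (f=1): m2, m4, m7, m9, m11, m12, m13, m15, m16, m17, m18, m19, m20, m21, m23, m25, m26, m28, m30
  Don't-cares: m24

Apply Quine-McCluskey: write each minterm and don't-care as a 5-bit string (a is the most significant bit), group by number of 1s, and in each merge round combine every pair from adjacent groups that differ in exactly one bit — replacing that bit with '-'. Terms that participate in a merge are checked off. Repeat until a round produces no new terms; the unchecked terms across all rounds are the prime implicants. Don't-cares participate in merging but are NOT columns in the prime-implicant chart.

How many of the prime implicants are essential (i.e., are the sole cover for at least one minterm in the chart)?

Round 0: 00010✓ 00100✓ 00111✓ 01001✓ 01011✓ 01100✓ 01101✓ 01111✓ 10000✓ 10001✓ 10010✓ 10011✓ 10100✓ 10101✓ 10111✓ 11000✓ 11001✓ 11010✓ 11100✓ 11110✓
Round 1: -0010 -0100✓ -0111 -1001 -1100✓ 0-100✓ 0-111 01-01✓ 01-11✓ 010-1✓ 011-1✓ 0110- 1-000✓ 1-001✓ 1-010✓ 1-100✓ 10-00✓ 10-01✓ 10-11✓ 100-0✓ 100-1✓ 1000-✓ 1001-✓ 101-1✓ 1010-✓ 11-00✓ 11-10✓ 110-0✓ 1100-✓ 111-0✓
Round 2: --100 01--1 1--00 1-0-0 1-00- 10--1 10-0- 100-- 11--0
PIs = {--100, -0010, -0111, -1001, 0-111, 01--1, 0110-, 1--00, 1-0-0, 1-00-, 10--1, 10-0-, 100--, 11--0}
Coverage chart:
  m2: -0010 ←essential
  m4: --100 ←essential
  m7: -0111,0-111
  m9: -1001,01--1
  m11: 01--1 ←essential
  m12: --100,0110-
  m13: 01--1,0110-
  m15: 0-111,01--1
  m16: 1--00,1-0-0,1-00-,10-0-,100--
  m17: 1-00-,10--1,10-0-,100--
  m18: -0010,1-0-0,100--
  m19: 10--1,100--
  m20: --100,1--00,10-0-
  m21: 10--1,10-0-
  m23: -0111,10--1
  m25: -1001,1-00-
  m26: 1-0-0,11--0
  m28: --100,1--00,11--0
  m30: 11--0 ←essential
Essential: --100, -0010, 01--1, 11--0

4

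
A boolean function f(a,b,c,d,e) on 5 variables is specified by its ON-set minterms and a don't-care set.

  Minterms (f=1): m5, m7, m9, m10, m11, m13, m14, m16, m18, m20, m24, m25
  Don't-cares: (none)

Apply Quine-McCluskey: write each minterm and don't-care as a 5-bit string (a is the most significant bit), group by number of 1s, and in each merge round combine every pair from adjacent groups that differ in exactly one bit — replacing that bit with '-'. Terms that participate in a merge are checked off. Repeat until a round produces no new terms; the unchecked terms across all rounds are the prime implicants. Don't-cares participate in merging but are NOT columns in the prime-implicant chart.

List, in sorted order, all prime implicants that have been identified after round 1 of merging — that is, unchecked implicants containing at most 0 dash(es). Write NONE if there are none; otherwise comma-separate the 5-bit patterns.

NONE

[col 0] 00101*, 00111*, 01001*, 01010*, 01011*, 01101*, 01110*, 10000*, 10010*, 10100*, 11000*, 11001*
[col 1] -1001, 0-101, 001-1, 01-01, 01-10, 010-1, 0101-, 1-000, 10-00, 100-0, 1100-
Prime implicants: -1001, 0-101, 001-1, 01-01, 01-10, 010-1, 0101-, 1-000, 10-00, 100-0, 1100-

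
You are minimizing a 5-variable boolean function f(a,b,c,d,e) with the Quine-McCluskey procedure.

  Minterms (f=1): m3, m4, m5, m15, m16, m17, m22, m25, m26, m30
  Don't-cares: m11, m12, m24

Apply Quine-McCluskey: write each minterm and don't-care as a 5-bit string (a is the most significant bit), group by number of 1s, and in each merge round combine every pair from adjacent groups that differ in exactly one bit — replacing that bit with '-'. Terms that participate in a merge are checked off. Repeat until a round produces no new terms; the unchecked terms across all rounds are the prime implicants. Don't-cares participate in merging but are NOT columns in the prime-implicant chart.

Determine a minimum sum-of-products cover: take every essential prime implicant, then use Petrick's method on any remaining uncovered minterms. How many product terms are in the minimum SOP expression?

6

size-2^0 implicants → 00011(✓)  00100(✓)  00101(✓)  01011(✓)  01100(✓)  01111(✓)  10000(✓)  10001(✓)  10110(✓)  11000(✓)  11001(✓)  11010(✓)  11110(✓)
size-2^1 implicants → 0-011  0-100  0010-  01-11  1-000(✓)  1-001(✓)  1-110  1000-(✓)  11-10  110-0  1100-(✓)
size-2^2 implicants → 1-00-
Unchecked terms (primes): 0-011, 0-100, 0010-, 01-11, 1-00-, 1-110, 11-10, 110-0
Minterm coverage:
  m3 ⊆ 0-011 [E]
  m4 ⊆ 0-100,0010-
  m5 ⊆ 0010- [E]
  m15 ⊆ 01-11 [E]
  m16 ⊆ 1-00- [E]
  m17 ⊆ 1-00- [E]
  m22 ⊆ 1-110 [E]
  m25 ⊆ 1-00- [E]
  m26 ⊆ 11-10,110-0
  m30 ⊆ 1-110,11-10
E = {0-011, 0010-, 01-11, 1-00-, 1-110}
Petrick residual → 11-10
Cover = a'c'de + a'b'cd' + a'bde + ac'd' + acde' + abde'  |cover|=6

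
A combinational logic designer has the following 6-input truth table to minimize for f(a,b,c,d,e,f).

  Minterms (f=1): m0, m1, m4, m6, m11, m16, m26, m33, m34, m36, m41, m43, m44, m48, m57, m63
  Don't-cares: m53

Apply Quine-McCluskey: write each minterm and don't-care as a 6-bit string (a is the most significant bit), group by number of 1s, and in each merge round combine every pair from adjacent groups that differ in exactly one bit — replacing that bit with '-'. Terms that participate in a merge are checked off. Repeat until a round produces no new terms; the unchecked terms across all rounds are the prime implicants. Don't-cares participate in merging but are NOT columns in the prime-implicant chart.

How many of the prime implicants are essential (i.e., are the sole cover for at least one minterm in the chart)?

8

[col 0] 000000*, 000001*, 000100*, 000110*, 001011*, 010000*, 011010, 100001*, 100010, 100100*, 101001*, 101011*, 101100*, 110000*, 110101, 111001*, 111111
[col 1] -00001, -00100, -01011, -10000, 0-0000, 000-00, 00000-, 0001-0, 1-1001, 10-001, 10-100, 1010-1
Prime implicants: -00001, -00100, -01011, -10000, 0-0000, 000-00, 00000-, 0001-0, 011010, 1-1001, 10-001, 10-100, 100010, 1010-1, 110101, 111111
PI chart (minterm → PIs covering it):
  0 | 0-0000,000-00,00000-
  1 | -00001,00000-
  4 | -00100,000-00,0001-0
  6 | 0001-0  (sole → essential)
  11 | -01011  (sole → essential)
  16 | -10000,0-0000
  26 | 011010  (sole → essential)
  33 | -00001,10-001
  34 | 100010  (sole → essential)
  36 | -00100,10-100
  41 | 1-1001,10-001,1010-1
  43 | -01011,1010-1
  44 | 10-100  (sole → essential)
  48 | -10000  (sole → essential)
  57 | 1-1001  (sole → essential)
  63 | 111111  (sole → essential)
Essential prime implicants: -01011, -10000, 0001-0, 011010, 1-1001, 10-100, 100010, 111111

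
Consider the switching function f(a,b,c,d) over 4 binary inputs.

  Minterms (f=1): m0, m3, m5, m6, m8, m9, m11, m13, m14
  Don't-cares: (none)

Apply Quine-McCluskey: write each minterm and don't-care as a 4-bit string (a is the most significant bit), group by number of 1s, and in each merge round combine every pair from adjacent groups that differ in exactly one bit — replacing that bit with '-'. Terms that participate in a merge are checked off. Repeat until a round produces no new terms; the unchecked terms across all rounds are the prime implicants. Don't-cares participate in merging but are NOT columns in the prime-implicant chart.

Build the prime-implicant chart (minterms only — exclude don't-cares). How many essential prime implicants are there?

4

size-2^0 implicants → 0000(✓)  0011(✓)  0101(✓)  0110(✓)  1000(✓)  1001(✓)  1011(✓)  1101(✓)  1110(✓)
size-2^1 implicants → -000  -011  -101  -110  1-01  10-1  100-
Unchecked terms (primes): -000, -011, -101, -110, 1-01, 10-1, 100-
Minterm coverage:
  m0 ⊆ -000 [E]
  m3 ⊆ -011 [E]
  m5 ⊆ -101 [E]
  m6 ⊆ -110 [E]
  m8 ⊆ -000,100-
  m9 ⊆ 1-01,10-1,100-
  m11 ⊆ -011,10-1
  m13 ⊆ -101,1-01
  m14 ⊆ -110 [E]
E = {-000, -011, -101, -110}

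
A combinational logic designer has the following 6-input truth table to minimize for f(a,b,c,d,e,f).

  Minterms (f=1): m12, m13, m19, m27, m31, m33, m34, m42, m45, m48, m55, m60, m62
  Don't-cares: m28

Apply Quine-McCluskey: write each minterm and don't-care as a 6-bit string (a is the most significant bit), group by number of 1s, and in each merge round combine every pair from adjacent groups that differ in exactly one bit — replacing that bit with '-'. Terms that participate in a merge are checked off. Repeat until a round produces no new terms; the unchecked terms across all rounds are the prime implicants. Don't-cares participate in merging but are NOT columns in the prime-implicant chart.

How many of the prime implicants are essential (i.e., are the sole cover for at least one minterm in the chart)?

8

[col 0] 001100*, 001101*, 010011*, 011011*, 011100*, 011111*, 100001, 100010*, 101010*, 101101*, 110000, 110111, 111100*, 111110*
[col 1] -01101, -11100, 0-1100, 00110-, 01-011, 011-11, 10-010, 1111-0
Prime implicants: -01101, -11100, 0-1100, 00110-, 01-011, 011-11, 10-010, 100001, 110000, 110111, 1111-0
PI chart (minterm → PIs covering it):
  12 | 0-1100,00110-
  13 | -01101,00110-
  19 | 01-011  (sole → essential)
  27 | 01-011,011-11
  31 | 011-11  (sole → essential)
  33 | 100001  (sole → essential)
  34 | 10-010  (sole → essential)
  42 | 10-010  (sole → essential)
  45 | -01101  (sole → essential)
  48 | 110000  (sole → essential)
  55 | 110111  (sole → essential)
  60 | -11100,1111-0
  62 | 1111-0  (sole → essential)
Essential prime implicants: -01101, 01-011, 011-11, 10-010, 100001, 110000, 110111, 1111-0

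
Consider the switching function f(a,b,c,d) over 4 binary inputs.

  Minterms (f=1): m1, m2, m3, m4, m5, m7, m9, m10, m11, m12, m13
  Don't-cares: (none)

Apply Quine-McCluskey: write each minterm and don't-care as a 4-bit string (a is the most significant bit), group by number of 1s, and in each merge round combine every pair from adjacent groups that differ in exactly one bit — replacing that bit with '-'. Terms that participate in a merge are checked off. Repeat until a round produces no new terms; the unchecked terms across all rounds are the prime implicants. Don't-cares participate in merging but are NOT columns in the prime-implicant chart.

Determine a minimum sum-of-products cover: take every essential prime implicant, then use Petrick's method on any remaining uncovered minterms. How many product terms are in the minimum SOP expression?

[col 0] 0001*, 0010*, 0011*, 0100*, 0101*, 0111*, 1001*, 1010*, 1011*, 1100*, 1101*
[col 1] -001*, -010*, -011*, -100*, -101*, 0-01*, 0-11*, 00-1*, 001-*, 01-1*, 010-*, 1-01*, 10-1*, 101-*, 110-*
[col 2] --01, -0-1, -01-, -10-, 0--1
Prime implicants: --01, -0-1, -01-, -10-, 0--1
PI chart (minterm → PIs covering it):
  1 | --01,-0-1,0--1
  2 | -01-  (sole → essential)
  3 | -0-1,-01-,0--1
  4 | -10-  (sole → essential)
  5 | --01,-10-,0--1
  7 | 0--1  (sole → essential)
  9 | --01,-0-1
  10 | -01-  (sole → essential)
  11 | -0-1,-01-
  12 | -10-  (sole → essential)
  13 | --01,-10-
Essential prime implicants: -01-, -10-, 0--1
Petrick residual → --01
Minimum SOP uses 4 PIs: c'd + b'c + bc' + a'd

4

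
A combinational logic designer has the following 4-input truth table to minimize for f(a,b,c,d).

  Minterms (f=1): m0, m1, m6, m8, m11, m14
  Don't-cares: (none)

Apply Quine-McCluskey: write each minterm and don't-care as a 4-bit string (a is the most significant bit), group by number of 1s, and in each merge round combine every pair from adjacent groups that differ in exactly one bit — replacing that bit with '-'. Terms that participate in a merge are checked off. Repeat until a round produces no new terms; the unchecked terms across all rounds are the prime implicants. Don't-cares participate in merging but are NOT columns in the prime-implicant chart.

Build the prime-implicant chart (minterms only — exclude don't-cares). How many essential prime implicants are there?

[col 0] 0000*, 0001*, 0110*, 1000*, 1011, 1110*
[col 1] -000, -110, 000-
Prime implicants: -000, -110, 000-, 1011
PI chart (minterm → PIs covering it):
  0 | -000,000-
  1 | 000-  (sole → essential)
  6 | -110  (sole → essential)
  8 | -000  (sole → essential)
  11 | 1011  (sole → essential)
  14 | -110  (sole → essential)
Essential prime implicants: -000, -110, 000-, 1011

4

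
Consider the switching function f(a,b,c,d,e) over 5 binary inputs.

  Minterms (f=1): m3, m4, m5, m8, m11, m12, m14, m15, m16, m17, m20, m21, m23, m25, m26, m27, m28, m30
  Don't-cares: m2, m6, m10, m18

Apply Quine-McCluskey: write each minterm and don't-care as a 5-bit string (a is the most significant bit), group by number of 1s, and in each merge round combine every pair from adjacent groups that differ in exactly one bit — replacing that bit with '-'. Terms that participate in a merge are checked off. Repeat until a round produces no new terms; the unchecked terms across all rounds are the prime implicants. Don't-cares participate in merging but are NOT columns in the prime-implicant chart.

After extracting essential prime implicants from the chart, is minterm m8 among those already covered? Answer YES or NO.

Round 0: 00010✓ 00011✓ 00100✓ 00101✓ 00110✓ 01000✓ 01010✓ 01011✓ 01100✓ 01110✓ 01111✓ 10000✓ 10001✓ 10010✓ 10100✓ 10101✓ 10111✓ 11001✓ 11010✓ 11011✓ 11100✓ 11110✓
Round 1: -0010✓ -0100✓ -0101✓ -1010✓ -1011✓ -1100✓ -1110✓ 0-010✓ 0-011✓ 0-100✓ 0-110✓ 00-10✓ 0001-✓ 001-0✓ 0010-✓ 01-00✓ 01-10✓ 01-11✓ 010-0✓ 0101-✓ 011-0✓ 0111-✓ 1-001 1-010✓ 1-100✓ 10-00✓ 10-01✓ 100-0 1000-✓ 101-1 1010-✓ 11-10✓ 110-1 1101-✓ 111-0✓
Round 2: --010 --100 -010- -1-10 -101- -11-0 0--10 0-01- 0-1-0 01--0 01-1- 10-0-
PIs = {--010, --100, -010-, -1-10, -101-, -11-0, 0--10, 0-01-, 0-1-0, 01--0, 01-1-, 1-001, 10-0-, 100-0, 101-1, 110-1}
Coverage chart:
  m3: 0-01- ←essential
  m4: --100,-010-,0-1-0
  m5: -010- ←essential
  m8: 01--0 ←essential
  m11: -101-,0-01-,01-1-
  m12: --100,-11-0,0-1-0,01--0
  m14: -1-10,-11-0,0--10,0-1-0,01--0,01-1-
  m15: 01-1- ←essential
  m16: 10-0-,100-0
  m17: 1-001,10-0-
  m20: --100,-010-,10-0-
  m21: -010-,10-0-,101-1
  m23: 101-1 ←essential
  m25: 1-001,110-1
  m26: --010,-1-10,-101-
  m27: -101-,110-1
  m28: --100,-11-0
  m30: -1-10,-11-0
Essential: -010-, 0-01-, 01--0, 01-1-, 101-1

YES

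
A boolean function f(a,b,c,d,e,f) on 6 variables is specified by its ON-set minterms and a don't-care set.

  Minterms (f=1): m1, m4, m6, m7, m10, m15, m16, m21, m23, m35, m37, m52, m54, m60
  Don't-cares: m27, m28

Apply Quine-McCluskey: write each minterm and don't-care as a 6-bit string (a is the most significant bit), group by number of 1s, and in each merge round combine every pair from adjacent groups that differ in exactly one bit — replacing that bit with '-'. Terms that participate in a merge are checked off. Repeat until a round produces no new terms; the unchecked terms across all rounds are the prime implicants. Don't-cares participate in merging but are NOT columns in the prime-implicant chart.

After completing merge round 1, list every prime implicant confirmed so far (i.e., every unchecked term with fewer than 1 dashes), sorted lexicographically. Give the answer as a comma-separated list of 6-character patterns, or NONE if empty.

Round 0: 000001 000100✓ 000110✓ 000111✓ 001010 001111✓ 010000 010101✓ 010111✓ 011011 011100✓ 100011 100101 110100✓ 110110✓ 111100✓
Round 1: -11100 0-0111 00-111 0001-0 00011- 0101-1 11-100 1101-0
PIs = {-11100, 0-0111, 00-111, 000001, 0001-0, 00011-, 001010, 010000, 0101-1, 011011, 100011, 100101, 11-100, 1101-0}

000001, 001010, 010000, 011011, 100011, 100101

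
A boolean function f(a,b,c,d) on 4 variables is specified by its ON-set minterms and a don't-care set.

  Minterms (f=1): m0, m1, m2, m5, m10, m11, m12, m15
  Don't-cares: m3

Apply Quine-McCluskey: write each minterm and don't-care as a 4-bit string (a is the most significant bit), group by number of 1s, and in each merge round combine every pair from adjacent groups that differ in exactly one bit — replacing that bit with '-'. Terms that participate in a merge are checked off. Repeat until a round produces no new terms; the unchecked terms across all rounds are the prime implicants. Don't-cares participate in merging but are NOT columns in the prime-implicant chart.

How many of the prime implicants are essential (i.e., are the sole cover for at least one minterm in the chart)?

5

[col 0] 0000*, 0001*, 0010*, 0011*, 0101*, 1010*, 1011*, 1100, 1111*
[col 1] -010*, -011*, 0-01, 00-0*, 00-1*, 000-*, 001-*, 1-11, 101-*
[col 2] -01-, 00--
Prime implicants: -01-, 0-01, 00--, 1-11, 1100
PI chart (minterm → PIs covering it):
  0 | 00--  (sole → essential)
  1 | 0-01,00--
  2 | -01-,00--
  5 | 0-01  (sole → essential)
  10 | -01-  (sole → essential)
  11 | -01-,1-11
  12 | 1100  (sole → essential)
  15 | 1-11  (sole → essential)
Essential prime implicants: -01-, 0-01, 00--, 1-11, 1100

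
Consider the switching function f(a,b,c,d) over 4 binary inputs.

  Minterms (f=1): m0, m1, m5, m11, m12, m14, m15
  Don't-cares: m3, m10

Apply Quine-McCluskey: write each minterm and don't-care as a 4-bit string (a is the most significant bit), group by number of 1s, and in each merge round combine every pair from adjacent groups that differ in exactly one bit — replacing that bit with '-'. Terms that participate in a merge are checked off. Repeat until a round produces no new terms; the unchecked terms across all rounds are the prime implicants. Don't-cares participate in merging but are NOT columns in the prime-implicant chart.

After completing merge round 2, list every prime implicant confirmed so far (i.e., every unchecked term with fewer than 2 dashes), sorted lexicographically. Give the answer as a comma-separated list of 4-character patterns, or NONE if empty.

-011, 0-01, 00-1, 000-, 11-0

size-2^0 implicants → 0000(✓)  0001(✓)  0011(✓)  0101(✓)  1010(✓)  1011(✓)  1100(✓)  1110(✓)  1111(✓)
size-2^1 implicants → -011  0-01  00-1  000-  1-10(✓)  1-11(✓)  101-(✓)  11-0  111-(✓)
size-2^2 implicants → 1-1-
Unchecked terms (primes): -011, 0-01, 00-1, 000-, 1-1-, 11-0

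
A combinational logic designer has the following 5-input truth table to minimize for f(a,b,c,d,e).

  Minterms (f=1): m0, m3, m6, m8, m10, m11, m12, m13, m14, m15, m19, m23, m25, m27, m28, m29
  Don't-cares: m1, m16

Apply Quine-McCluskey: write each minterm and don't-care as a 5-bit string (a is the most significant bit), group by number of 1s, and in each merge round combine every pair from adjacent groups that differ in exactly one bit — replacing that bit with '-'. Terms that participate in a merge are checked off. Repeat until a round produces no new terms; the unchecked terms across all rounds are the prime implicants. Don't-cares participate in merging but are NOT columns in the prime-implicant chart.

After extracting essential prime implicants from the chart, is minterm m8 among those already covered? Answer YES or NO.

NO

size-2^0 implicants → 00000(✓)  00001(✓)  00011(✓)  00110(✓)  01000(✓)  01010(✓)  01011(✓)  01100(✓)  01101(✓)  01110(✓)  01111(✓)  10000(✓)  10011(✓)  10111(✓)  11001(✓)  11011(✓)  11100(✓)  11101(✓)
size-2^1 implicants → -0000  -0011(✓)  -1011(✓)  -1100(✓)  -1101(✓)  0-000  0-011(✓)  0-110  000-1  0000-  01-00(✓)  01-10(✓)  01-11(✓)  010-0(✓)  0101-(✓)  011-0(✓)  011-1(✓)  0110-(✓)  0111-(✓)  1-011(✓)  10-11  11-01  110-1  1110-(✓)
size-2^2 implicants → --011  -110-  01--0  01-1-  011--
Unchecked terms (primes): --011, -0000, -110-, 0-000, 0-110, 000-1, 0000-, 01--0, 01-1-, 011--, 10-11, 11-01, 110-1
Minterm coverage:
  m0 ⊆ -0000,0-000,0000-
  m3 ⊆ --011,000-1
  m6 ⊆ 0-110 [E]
  m8 ⊆ 0-000,01--0
  m10 ⊆ 01--0,01-1-
  m11 ⊆ --011,01-1-
  m12 ⊆ -110-,01--0,011--
  m13 ⊆ -110-,011--
  m14 ⊆ 0-110,01--0,01-1-,011--
  m15 ⊆ 01-1-,011--
  m19 ⊆ --011,10-11
  m23 ⊆ 10-11 [E]
  m25 ⊆ 11-01,110-1
  m27 ⊆ --011,110-1
  m28 ⊆ -110- [E]
  m29 ⊆ -110-,11-01
E = {-110-, 0-110, 10-11}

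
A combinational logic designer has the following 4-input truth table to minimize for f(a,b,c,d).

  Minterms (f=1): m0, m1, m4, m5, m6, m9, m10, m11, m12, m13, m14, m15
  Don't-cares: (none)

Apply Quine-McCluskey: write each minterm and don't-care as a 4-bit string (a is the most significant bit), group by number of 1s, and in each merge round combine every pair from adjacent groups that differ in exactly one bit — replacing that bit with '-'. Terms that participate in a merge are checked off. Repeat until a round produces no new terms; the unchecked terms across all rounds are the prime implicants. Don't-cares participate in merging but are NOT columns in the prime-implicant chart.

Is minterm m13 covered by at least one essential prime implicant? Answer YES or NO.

NO

[col 0] 0000*, 0001*, 0100*, 0101*, 0110*, 1001*, 1010*, 1011*, 1100*, 1101*, 1110*, 1111*
[col 1] -001*, -100*, -101*, -110*, 0-00*, 0-01*, 000-*, 01-0*, 010-*, 1-01*, 1-10*, 1-11*, 10-1*, 101-*, 11-0*, 11-1*, 110-*, 111-*
[col 2] --01, -1-0, -10-, 0-0-, 1--1, 1-1-, 11--
Prime implicants: --01, -1-0, -10-, 0-0-, 1--1, 1-1-, 11--
PI chart (minterm → PIs covering it):
  0 | 0-0-  (sole → essential)
  1 | --01,0-0-
  4 | -1-0,-10-,0-0-
  5 | --01,-10-,0-0-
  6 | -1-0  (sole → essential)
  9 | --01,1--1
  10 | 1-1-  (sole → essential)
  11 | 1--1,1-1-
  12 | -1-0,-10-,11--
  13 | --01,-10-,1--1,11--
  14 | -1-0,1-1-,11--
  15 | 1--1,1-1-,11--
Essential prime implicants: -1-0, 0-0-, 1-1-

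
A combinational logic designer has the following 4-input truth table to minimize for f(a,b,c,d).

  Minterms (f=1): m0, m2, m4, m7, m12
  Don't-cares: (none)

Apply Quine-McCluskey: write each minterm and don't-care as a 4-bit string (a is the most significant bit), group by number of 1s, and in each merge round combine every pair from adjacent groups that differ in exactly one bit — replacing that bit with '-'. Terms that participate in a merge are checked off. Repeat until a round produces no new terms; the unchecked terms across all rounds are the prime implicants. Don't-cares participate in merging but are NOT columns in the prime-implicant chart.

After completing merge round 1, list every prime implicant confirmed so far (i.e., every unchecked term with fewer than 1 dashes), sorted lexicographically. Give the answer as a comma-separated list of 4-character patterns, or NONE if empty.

0111

size-2^0 implicants → 0000(✓)  0010(✓)  0100(✓)  0111  1100(✓)
size-2^1 implicants → -100  0-00  00-0
Unchecked terms (primes): -100, 0-00, 00-0, 0111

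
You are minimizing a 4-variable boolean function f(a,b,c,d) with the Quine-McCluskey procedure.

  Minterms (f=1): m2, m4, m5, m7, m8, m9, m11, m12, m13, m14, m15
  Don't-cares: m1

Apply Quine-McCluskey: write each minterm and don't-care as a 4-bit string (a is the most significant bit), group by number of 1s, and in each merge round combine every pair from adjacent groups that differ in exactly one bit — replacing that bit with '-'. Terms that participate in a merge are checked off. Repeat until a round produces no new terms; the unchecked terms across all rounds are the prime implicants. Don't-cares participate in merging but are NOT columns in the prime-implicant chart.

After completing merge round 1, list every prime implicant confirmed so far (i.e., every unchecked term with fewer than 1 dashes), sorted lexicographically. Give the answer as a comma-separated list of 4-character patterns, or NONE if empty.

0010

[col 0] 0001*, 0010, 0100*, 0101*, 0111*, 1000*, 1001*, 1011*, 1100*, 1101*, 1110*, 1111*
[col 1] -001*, -100*, -101*, -111*, 0-01*, 01-1*, 010-*, 1-00*, 1-01*, 1-11*, 10-1*, 100-*, 11-0*, 11-1*, 110-*, 111-*
[col 2] --01, -1-1, -10-, 1--1, 1-0-, 11--
Prime implicants: --01, -1-1, -10-, 0010, 1--1, 1-0-, 11--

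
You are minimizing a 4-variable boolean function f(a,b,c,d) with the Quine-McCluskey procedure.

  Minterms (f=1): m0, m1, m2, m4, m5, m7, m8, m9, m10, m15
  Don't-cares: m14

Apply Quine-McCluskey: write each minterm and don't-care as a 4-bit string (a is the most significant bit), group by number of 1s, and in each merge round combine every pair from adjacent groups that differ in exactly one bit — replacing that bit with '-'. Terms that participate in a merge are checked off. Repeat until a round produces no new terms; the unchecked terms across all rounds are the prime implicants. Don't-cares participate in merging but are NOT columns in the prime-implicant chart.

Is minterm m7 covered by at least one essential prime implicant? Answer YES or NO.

[col 0] 0000*, 0001*, 0010*, 0100*, 0101*, 0111*, 1000*, 1001*, 1010*, 1110*, 1111*
[col 1] -000*, -001*, -010*, -111, 0-00*, 0-01*, 00-0*, 000-*, 01-1, 010-*, 1-10, 10-0*, 100-*, 111-
[col 2] -0-0, -00-, 0-0-
Prime implicants: -0-0, -00-, -111, 0-0-, 01-1, 1-10, 111-
PI chart (minterm → PIs covering it):
  0 | -0-0,-00-,0-0-
  1 | -00-,0-0-
  2 | -0-0  (sole → essential)
  4 | 0-0-  (sole → essential)
  5 | 0-0-,01-1
  7 | -111,01-1
  8 | -0-0,-00-
  9 | -00-  (sole → essential)
  10 | -0-0,1-10
  15 | -111,111-
Essential prime implicants: -0-0, -00-, 0-0-

NO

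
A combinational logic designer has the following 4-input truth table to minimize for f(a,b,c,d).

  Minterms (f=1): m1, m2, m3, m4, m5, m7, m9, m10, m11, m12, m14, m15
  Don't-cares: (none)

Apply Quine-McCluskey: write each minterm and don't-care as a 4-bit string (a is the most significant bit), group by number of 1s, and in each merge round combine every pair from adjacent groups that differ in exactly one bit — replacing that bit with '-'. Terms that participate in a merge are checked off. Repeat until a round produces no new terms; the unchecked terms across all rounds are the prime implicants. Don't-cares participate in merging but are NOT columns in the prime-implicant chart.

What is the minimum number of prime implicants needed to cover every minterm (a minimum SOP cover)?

size-2^0 implicants → 0001(✓)  0010(✓)  0011(✓)  0100(✓)  0101(✓)  0111(✓)  1001(✓)  1010(✓)  1011(✓)  1100(✓)  1110(✓)  1111(✓)
size-2^1 implicants → -001(✓)  -010(✓)  -011(✓)  -100  -111(✓)  0-01(✓)  0-11(✓)  00-1(✓)  001-(✓)  01-1(✓)  010-  1-10(✓)  1-11(✓)  10-1(✓)  101-(✓)  11-0  111-(✓)
size-2^2 implicants → --11  -0-1  -01-  0--1  1-1-
Unchecked terms (primes): --11, -0-1, -01-, -100, 0--1, 010-, 1-1-, 11-0
Minterm coverage:
  m1 ⊆ -0-1,0--1
  m2 ⊆ -01- [E]
  m3 ⊆ --11,-0-1,-01-,0--1
  m4 ⊆ -100,010-
  m5 ⊆ 0--1,010-
  m7 ⊆ --11,0--1
  m9 ⊆ -0-1 [E]
  m10 ⊆ -01-,1-1-
  m11 ⊆ --11,-0-1,-01-,1-1-
  m12 ⊆ -100,11-0
  m14 ⊆ 1-1-,11-0
  m15 ⊆ --11,1-1-
E = {-0-1, -01-}
Petrick residual → --11, 010-, 11-0
Cover = cd + b'd + b'c + a'bc' + abd'  |cover|=5

5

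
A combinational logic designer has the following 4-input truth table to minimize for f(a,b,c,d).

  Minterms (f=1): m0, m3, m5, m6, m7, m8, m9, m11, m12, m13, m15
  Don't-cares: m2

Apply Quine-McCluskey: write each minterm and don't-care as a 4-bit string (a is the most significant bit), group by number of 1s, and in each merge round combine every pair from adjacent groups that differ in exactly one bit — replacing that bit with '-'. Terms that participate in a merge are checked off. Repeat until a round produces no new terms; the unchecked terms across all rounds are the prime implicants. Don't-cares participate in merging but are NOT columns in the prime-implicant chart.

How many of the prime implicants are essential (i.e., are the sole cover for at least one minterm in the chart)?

3

size-2^0 implicants → 0000(✓)  0010(✓)  0011(✓)  0101(✓)  0110(✓)  0111(✓)  1000(✓)  1001(✓)  1011(✓)  1100(✓)  1101(✓)  1111(✓)
size-2^1 implicants → -000  -011(✓)  -101(✓)  -111(✓)  0-10(✓)  0-11(✓)  00-0  001-(✓)  01-1(✓)  011-(✓)  1-00(✓)  1-01(✓)  1-11(✓)  10-1(✓)  100-(✓)  11-1(✓)  110-(✓)
size-2^2 implicants → --11  -1-1  0-1-  1--1  1-0-
Unchecked terms (primes): --11, -000, -1-1, 0-1-, 00-0, 1--1, 1-0-
Minterm coverage:
  m0 ⊆ -000,00-0
  m3 ⊆ --11,0-1-
  m5 ⊆ -1-1 [E]
  m6 ⊆ 0-1- [E]
  m7 ⊆ --11,-1-1,0-1-
  m8 ⊆ -000,1-0-
  m9 ⊆ 1--1,1-0-
  m11 ⊆ --11,1--1
  m12 ⊆ 1-0- [E]
  m13 ⊆ -1-1,1--1,1-0-
  m15 ⊆ --11,-1-1,1--1
E = {-1-1, 0-1-, 1-0-}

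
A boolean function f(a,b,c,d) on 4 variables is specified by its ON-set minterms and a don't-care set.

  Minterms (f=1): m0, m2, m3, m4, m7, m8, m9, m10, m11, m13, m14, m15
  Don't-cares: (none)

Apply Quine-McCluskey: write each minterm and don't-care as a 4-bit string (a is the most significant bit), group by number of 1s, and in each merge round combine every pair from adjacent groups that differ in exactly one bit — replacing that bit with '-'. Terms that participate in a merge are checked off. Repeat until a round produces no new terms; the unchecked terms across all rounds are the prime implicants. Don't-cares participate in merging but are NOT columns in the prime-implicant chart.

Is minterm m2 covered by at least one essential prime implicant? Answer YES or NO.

size-2^0 implicants → 0000(✓)  0010(✓)  0011(✓)  0100(✓)  0111(✓)  1000(✓)  1001(✓)  1010(✓)  1011(✓)  1101(✓)  1110(✓)  1111(✓)
size-2^1 implicants → -000(✓)  -010(✓)  -011(✓)  -111(✓)  0-00  0-11(✓)  00-0(✓)  001-(✓)  1-01(✓)  1-10(✓)  1-11(✓)  10-0(✓)  10-1(✓)  100-(✓)  101-(✓)  11-1(✓)  111-(✓)
size-2^2 implicants → --11  -0-0  -01-  1--1  1-1-  10--
Unchecked terms (primes): --11, -0-0, -01-, 0-00, 1--1, 1-1-, 10--
Minterm coverage:
  m0 ⊆ -0-0,0-00
  m2 ⊆ -0-0,-01-
  m3 ⊆ --11,-01-
  m4 ⊆ 0-00 [E]
  m7 ⊆ --11 [E]
  m8 ⊆ -0-0,10--
  m9 ⊆ 1--1,10--
  m10 ⊆ -0-0,-01-,1-1-,10--
  m11 ⊆ --11,-01-,1--1,1-1-,10--
  m13 ⊆ 1--1 [E]
  m14 ⊆ 1-1- [E]
  m15 ⊆ --11,1--1,1-1-
E = {--11, 0-00, 1--1, 1-1-}

NO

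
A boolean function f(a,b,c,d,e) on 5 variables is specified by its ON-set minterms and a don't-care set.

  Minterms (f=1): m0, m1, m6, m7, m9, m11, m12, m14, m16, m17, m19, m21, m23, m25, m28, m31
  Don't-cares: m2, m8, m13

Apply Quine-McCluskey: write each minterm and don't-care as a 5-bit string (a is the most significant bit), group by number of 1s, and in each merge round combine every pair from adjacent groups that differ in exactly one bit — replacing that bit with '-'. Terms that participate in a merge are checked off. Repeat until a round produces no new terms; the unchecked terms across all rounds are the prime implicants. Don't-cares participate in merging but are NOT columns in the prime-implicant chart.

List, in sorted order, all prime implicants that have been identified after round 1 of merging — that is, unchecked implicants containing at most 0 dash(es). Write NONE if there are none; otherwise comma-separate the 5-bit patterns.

NONE

[col 0] 00000*, 00001*, 00010*, 00110*, 00111*, 01000*, 01001*, 01011*, 01100*, 01101*, 01110*, 10000*, 10001*, 10011*, 10101*, 10111*, 11001*, 11100*, 11111*
[col 1] -0000*, -0001*, -0111, -1001*, -1100, 0-000*, 0-001*, 0-110, 00-10, 000-0, 0000-*, 0011-, 01-00*, 01-01*, 010-1, 0100-*, 011-0, 0110-*, 1-001*, 1-111, 10-01*, 10-11*, 100-1*, 1000-*, 101-1*
[col 2] --001, -000-, 0-00-, 01-0-, 10--1
Prime implicants: --001, -000-, -0111, -1100, 0-00-, 0-110, 00-10, 000-0, 0011-, 01-0-, 010-1, 011-0, 1-111, 10--1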